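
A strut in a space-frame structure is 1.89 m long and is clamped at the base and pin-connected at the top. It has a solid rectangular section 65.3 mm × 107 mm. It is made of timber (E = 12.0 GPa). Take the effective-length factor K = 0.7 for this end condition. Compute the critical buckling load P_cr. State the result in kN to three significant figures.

Buckling occurs about the weak axis: I_min = h·b³/12 with b = 65.3 mm (the shorter side).
I_min = 107×65.3³/12 = 2.483×10^6 mm⁴
I = 2.483×10^6 mm⁴ = 2.483×10^-6 m⁴
Effective length L_e = K·L = 0.7 × 1.89 = 1.323 m
P_cr = π²EI / L_e² = π² × 12.0×10⁹ × 2.483×10^-6 / 1.323² = 1.680×10^5 N

P_cr ≈ 168 kN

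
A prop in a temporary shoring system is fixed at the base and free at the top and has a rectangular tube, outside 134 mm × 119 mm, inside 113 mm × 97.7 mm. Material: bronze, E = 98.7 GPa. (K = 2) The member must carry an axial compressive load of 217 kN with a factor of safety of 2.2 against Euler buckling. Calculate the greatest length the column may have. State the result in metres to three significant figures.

L_max ≈ 2.26 m

Weak-axis I_min = (h_o·b_o³ − h_i·b_i³)/12 with b_o = 119, b_i = 97.70 mm (shorter outer/inner sides).
I_min = (134×119³ − 113.0×97.70³)/12 = 1.004×10^7 mm⁴
I = 1.004×10^-5 m⁴
Required critical load P_cr = n·P = 2.2 × 217 = 477.4 kN = 4.774×10^5 N
From P_cr = π²EI/(K·L)²:  L = (1/K)·√(π²EI/P_cr) = (1/2)·√(π²×9.87×10^10×1.004×10^-5/4.774×10^5)
L = 2.26 m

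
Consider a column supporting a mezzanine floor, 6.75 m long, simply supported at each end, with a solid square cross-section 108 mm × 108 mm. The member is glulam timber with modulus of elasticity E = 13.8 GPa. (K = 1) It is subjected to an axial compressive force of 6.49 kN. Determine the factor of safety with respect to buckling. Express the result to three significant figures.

n ≈ 5.22

I = a⁴/12 = 108⁴/12 = 1.134×10^7 mm⁴
I = 1.134×10^7 mm⁴ = 1.134×10^-5 m⁴
Effective length L_e = K·L = 1 × 6.75 = 6.750 m
P_cr = π²EI / L_e² = π² × 13.8×10⁹ × 1.134×10^-5 / 6.750² = 3.389×10^4 N
Factor of safety n = P_cr / P = 33.891 / 6.49 = 5.22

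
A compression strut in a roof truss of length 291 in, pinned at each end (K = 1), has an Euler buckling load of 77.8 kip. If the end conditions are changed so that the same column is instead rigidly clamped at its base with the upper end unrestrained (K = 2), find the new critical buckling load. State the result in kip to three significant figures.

P_cr ∝ 1/K², so P_cr,new = P_cr,old × (K_old/K_new)² = 77.8 × (1/2)²
= 77.8 × 0.2500 = 19.4 kip

P_cr ≈ 19.4 kip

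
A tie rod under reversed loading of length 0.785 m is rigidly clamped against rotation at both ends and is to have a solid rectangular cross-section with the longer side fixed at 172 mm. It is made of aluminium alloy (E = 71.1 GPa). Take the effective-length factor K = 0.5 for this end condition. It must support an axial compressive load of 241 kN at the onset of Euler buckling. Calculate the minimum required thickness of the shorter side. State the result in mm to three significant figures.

L_e = K·L = 0.5 × 0.785 = 0.3925 m
Required I = P_cr·L_e²/(π²E) = 2.410×10^5 × 0.3925² / (π² × 7.11×10^10) = 5.291×10^-8 m⁴
I_req = 5.291×10^4 mm⁴
Rectangle, weak axis: I_min = h·b³/12 with h = 172 mm fixed  ⇒  b = (12I/h)^(1/3) = 15.5 mm

b ≈ 15.5 mm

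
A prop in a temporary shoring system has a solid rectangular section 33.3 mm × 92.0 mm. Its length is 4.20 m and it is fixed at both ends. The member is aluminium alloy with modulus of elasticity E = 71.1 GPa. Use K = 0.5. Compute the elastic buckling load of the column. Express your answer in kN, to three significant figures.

Buckling occurs about the weak axis: I_min = h·b³/12 with b = 33.3 mm (the shorter side).
I_min = 92.0×33.3³/12 = 2.831×10^5 mm⁴
I = 2.831×10^5 mm⁴ = 2.831×10^-7 m⁴
Effective length L_e = K·L = 0.5 × 4.20 = 2.100 m
P_cr = π²EI / L_e² = π² × 71.1×10⁹ × 2.831×10^-7 / 2.100² = 4.505×10^4 N

P_cr ≈ 45.0 kN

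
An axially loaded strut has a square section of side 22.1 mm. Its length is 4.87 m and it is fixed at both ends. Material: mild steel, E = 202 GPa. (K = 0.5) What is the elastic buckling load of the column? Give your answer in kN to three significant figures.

I = a⁴/12 = 22.1⁴/12 = 1.988×10^4 mm⁴
I = 1.988×10^4 mm⁴ = 1.988×10^-8 m⁴
Effective length L_e = K·L = 0.5 × 4.87 = 2.435 m
P_cr = π²EI / L_e² = π² × 202×10⁹ × 1.988×10^-8 / 2.435² = 6.684×10^3 N

P_cr ≈ 6.68 kN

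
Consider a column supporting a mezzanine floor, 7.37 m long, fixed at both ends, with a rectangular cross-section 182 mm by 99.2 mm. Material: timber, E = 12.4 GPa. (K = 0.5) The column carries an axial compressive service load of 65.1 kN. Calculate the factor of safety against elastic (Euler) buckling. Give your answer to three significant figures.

n ≈ 2.05

Buckling occurs about the weak axis: I_min = h·b³/12 with b = 99.2 mm (the shorter side).
I_min = 182×99.2³/12 = 1.481×10^7 mm⁴
I = 1.481×10^7 mm⁴ = 1.481×10^-5 m⁴
Effective length L_e = K·L = 0.5 × 7.37 = 3.685 m
P_cr = π²EI / L_e² = π² × 12.4×10⁹ × 1.481×10^-5 / 3.685² = 1.334×10^5 N
Factor of safety n = P_cr / P = 133.44 / 65.1 = 2.05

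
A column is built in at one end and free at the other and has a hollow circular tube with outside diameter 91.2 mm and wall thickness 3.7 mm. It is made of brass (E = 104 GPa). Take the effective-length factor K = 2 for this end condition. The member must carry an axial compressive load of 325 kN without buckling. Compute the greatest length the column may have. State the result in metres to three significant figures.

Inner diameter d_i = 91.2 − 2×3.7 = 83.80 mm
I = π(d_o⁴ − d_i⁴)/64 = π(91.2⁴ − 83.80⁴)/64 = 9.751×10^5 mm⁴
I = 9.751×10^-7 m⁴
At the buckling limit P_cr = P = 3.250×10^5 N
From P_cr = π²EI/(K·L)²:  L = (1/K)·√(π²EI/P_cr) = (1/2)·√(π²×1.04×10^11×9.751×10^-7/3.250×10^5)
L = 0.877 m

L_max ≈ 0.877 m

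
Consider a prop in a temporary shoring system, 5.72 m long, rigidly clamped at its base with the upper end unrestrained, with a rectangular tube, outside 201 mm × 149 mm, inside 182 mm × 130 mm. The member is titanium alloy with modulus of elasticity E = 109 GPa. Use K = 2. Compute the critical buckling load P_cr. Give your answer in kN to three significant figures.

P_cr ≈ 182 kN

Weak-axis I_min = (h_o·b_o³ − h_i·b_i³)/12 with b_o = 149, b_i = 130.0 mm (shorter outer/inner sides).
I_min = (201×149³ − 182.0×130.0³)/12 = 2.209×10^7 mm⁴
I = 2.209×10^7 mm⁴ = 2.209×10^-5 m⁴
Effective length L_e = K·L = 2 × 5.72 = 11.44 m
P_cr = π²EI / L_e² = π² × 109×10⁹ × 2.209×10^-5 / 11.44² = 1.816×10^5 N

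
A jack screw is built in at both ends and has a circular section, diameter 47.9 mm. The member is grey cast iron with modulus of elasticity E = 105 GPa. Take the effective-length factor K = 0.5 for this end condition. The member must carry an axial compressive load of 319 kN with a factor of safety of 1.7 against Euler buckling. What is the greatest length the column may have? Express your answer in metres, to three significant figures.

L_max ≈ 1.41 m

I = πd⁴/64 = π×47.9⁴/64 = 2.584×10^5 mm⁴
I = 2.584×10^-7 m⁴
Required critical load P_cr = n·P = 1.7 × 319 = 542.3 kN = 5.423×10^5 N
From P_cr = π²EI/(K·L)²:  L = (1/K)·√(π²EI/P_cr) = (1/0.5)·√(π²×1.05×10^11×2.584×10^-7/5.423×10^5)
L = 1.41 m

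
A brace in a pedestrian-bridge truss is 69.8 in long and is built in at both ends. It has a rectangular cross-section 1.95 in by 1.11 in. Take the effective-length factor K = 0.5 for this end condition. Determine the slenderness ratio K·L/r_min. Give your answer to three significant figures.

Buckling occurs about the weak axis: I_min = h·b³/12 with b = 1.11 in (the shorter side).
I_min = 1.95×1.11³/12 = 0.2222 in⁴
A = 2.165 in²;  r_min = √(I/A) = √(0.2222/2.165) = 0.3204 in
L_e = K·L = 0.5 × 69.8 = 34.90 in
λ = L_e / r_min = 34.900 / 0.3204 = 109

λ ≈ 109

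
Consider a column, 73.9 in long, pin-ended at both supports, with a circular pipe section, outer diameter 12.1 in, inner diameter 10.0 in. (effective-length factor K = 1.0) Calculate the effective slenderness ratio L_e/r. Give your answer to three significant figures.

d_o = 12.1 in, d_i = 10.0 in
I = π(d_o⁴ − d_i⁴)/64 = π(12.1⁴ − 10.00⁴)/64 = 561.4 in⁴
A = 36.45 in²;  r_min = √(I/A) = √(561.4/36.45) = 3.924 in
L_e = K·L = 1 × 73.9 = 73.90 in
λ = L_e / r_min = 73.900 / 3.924 = 18.8

λ ≈ 18.8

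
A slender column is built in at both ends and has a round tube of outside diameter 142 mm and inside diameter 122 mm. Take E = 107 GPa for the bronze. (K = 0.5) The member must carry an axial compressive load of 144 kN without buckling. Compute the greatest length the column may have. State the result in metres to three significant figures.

d_o = 142 mm, d_i = 122 mm
I = π(d_o⁴ − d_i⁴)/64 = π(142⁴ − 122.0⁴)/64 = 9.084×10^6 mm⁴
I = 9.084×10^-6 m⁴
At the buckling limit P_cr = P = 1.440×10^5 N
From P_cr = π²EI/(K·L)²:  L = (1/K)·√(π²EI/P_cr) = (1/0.5)·√(π²×1.07×10^11×9.084×10^-6/1.440×10^5)
L = 16.3 m

L_max ≈ 16.3 m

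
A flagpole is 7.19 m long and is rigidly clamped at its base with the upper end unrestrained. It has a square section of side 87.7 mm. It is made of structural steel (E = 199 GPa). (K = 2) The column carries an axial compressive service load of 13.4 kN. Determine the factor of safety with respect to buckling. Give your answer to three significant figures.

I = a⁴/12 = 87.7⁴/12 = 4.930×10^6 mm⁴
I = 4.930×10^6 mm⁴ = 4.930×10^-6 m⁴
Effective length L_e = K·L = 2 × 7.19 = 14.38 m
P_cr = π²EI / L_e² = π² × 199×10⁹ × 4.930×10^-6 / 14.38² = 4.682×10^4 N
Factor of safety n = P_cr / P = 46.822 / 13.4 = 3.49

n ≈ 3.49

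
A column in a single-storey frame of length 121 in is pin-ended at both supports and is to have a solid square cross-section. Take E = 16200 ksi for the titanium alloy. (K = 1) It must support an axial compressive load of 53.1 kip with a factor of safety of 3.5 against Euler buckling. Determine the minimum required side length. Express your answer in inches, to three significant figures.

a ≈ 3.78 in

Required P_cr = n·P = 3.5 × 53.1 = 185.8 kip
L_e = K·L = 1 × 121 = 121.0 in
Required I = P_cr·L_e²/(π²E) = 1.859×10^5 × 121.0² / (π² × 1.62×10^7) = 17.02 in⁴
Solid square: I = a⁴/12  ⇒  a = (12I)^(1/4) = (12×17.02)^(1/4) = 3.78 in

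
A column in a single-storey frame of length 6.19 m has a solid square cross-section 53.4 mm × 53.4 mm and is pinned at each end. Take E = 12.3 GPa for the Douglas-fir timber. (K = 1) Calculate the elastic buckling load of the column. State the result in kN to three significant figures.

I = a⁴/12 = 53.4⁴/12 = 6.776×10^5 mm⁴
I = 6.776×10^5 mm⁴ = 6.776×10^-7 m⁴
Effective length L_e = K·L = 1 × 6.19 = 6.190 m
P_cr = π²EI / L_e² = π² × 12.3×10⁹ × 6.776×10^-7 / 6.190² = 2.147×10^3 N

P_cr ≈ 2.15 kN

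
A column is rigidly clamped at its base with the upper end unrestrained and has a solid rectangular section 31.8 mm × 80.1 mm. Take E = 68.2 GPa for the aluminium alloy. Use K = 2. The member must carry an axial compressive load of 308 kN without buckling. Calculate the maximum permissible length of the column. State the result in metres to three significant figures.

Buckling occurs about the weak axis: I_min = h·b³/12 with b = 31.8 mm (the shorter side).
I_min = 80.1×31.8³/12 = 2.147×10^5 mm⁴
I = 2.147×10^-7 m⁴
At the buckling limit P_cr = P = 3.080×10^5 N
From P_cr = π²EI/(K·L)²:  L = (1/K)·√(π²EI/P_cr) = (1/2)·√(π²×6.82×10^10×2.147×10^-7/3.080×10^5)
L = 0.342 m

L_max ≈ 0.342 m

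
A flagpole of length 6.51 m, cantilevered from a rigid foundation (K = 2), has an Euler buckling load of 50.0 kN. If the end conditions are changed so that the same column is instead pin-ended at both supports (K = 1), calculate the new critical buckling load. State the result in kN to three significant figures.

P_cr ≈ 200 kN

P_cr ∝ 1/K², so P_cr,new = P_cr,old × (K_old/K_new)² = 50.0 × (2/1)²
= 50.0 × 4.000 = 200 kN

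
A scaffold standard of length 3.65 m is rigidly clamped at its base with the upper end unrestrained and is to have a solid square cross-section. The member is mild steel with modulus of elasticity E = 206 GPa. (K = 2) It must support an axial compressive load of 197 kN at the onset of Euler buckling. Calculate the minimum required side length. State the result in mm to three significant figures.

L_e = K·L = 2 × 3.65 = 7.300 m
Required I = P_cr·L_e²/(π²E) = 1.970×10^5 × 7.300² / (π² × 2.06×10^11) = 5.164×10^-6 m⁴
I_req = 5.164×10^6 mm⁴
Solid square: I = a⁴/12  ⇒  a = (12I)^(1/4) = (12×5.164×10^6)^(1/4) = 88.7 mm

a ≈ 88.7 mm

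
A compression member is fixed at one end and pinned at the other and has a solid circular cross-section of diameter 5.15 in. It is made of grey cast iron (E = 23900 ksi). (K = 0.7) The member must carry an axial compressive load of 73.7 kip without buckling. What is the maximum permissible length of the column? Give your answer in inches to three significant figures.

L_max ≈ 475 in

I = πd⁴/64 = π×5.15⁴/64 = 34.53 in⁴
At the buckling limit P_cr = P = 7.370×10^4 lb
From P_cr = π²EI/(K·L)²:  L = (1/K)·√(π²EI/P_cr) = (1/0.7)·√(π²×2.39×10^7×34.53/7.370×10^4)
L = 475 in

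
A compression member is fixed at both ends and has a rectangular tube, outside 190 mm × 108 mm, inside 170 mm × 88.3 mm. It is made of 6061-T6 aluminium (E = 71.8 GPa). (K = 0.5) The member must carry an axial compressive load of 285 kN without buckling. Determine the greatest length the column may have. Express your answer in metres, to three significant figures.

L_max ≈ 10.1 m

Weak-axis I_min = (h_o·b_o³ − h_i·b_i³)/12 with b_o = 108, b_i = 88.30 mm (shorter outer/inner sides).
I_min = (190×108³ − 170.0×88.30³)/12 = 1.019×10^7 mm⁴
I = 1.019×10^-5 m⁴
At the buckling limit P_cr = P = 2.850×10^5 N
From P_cr = π²EI/(K·L)²:  L = (1/K)·√(π²EI/P_cr) = (1/0.5)·√(π²×7.18×10^10×1.019×10^-5/2.850×10^5)
L = 10.1 m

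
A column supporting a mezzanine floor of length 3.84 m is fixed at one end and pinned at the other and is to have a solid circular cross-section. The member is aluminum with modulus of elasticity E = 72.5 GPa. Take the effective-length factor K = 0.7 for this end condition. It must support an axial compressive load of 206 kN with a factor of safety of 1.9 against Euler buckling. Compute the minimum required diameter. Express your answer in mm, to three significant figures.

Required P_cr = n·P = 1.9 × 206 = 391.4 kN
L_e = K·L = 0.7 × 3.84 = 2.688 m
Required I = P_cr·L_e²/(π²E) = 3.914×10^5 × 2.688² / (π² × 7.25×10^10) = 3.952×10^-6 m⁴
I_req = 3.952×10^6 mm⁴
Solid circle: I = πd⁴/64  ⇒  d = (64I/π)^(1/4) = (64×3.952×10^6/π)^(1/4) = 94.7 mm

d ≈ 94.7 mm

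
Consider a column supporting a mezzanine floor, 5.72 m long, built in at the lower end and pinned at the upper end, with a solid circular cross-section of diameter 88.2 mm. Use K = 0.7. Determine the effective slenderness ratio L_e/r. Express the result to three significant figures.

For a solid circle r = d/4 = 88.2/4 = 22.05 mm
L_e = K·L = 0.7 × 5.72 m = 4.004 m = 4004.0 mm
λ = L_e / r_min = 4004.0 / 22.05 = 182

λ ≈ 182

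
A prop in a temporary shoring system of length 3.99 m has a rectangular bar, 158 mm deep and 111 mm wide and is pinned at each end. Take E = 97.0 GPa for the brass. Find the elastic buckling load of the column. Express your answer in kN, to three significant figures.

P_cr ≈ 1080 kN

Buckling occurs about the weak axis: I_min = h·b³/12 with b = 111 mm (the shorter side).
I_min = 158×111³/12 = 1.801×10^7 mm⁴
I = 1.801×10^7 mm⁴ = 1.801×10^-5 m⁴
Effective length L_e = K·L = 1 × 3.99 = 3.990 m
P_cr = π²EI / L_e² = π² × 97.0×10⁹ × 1.801×10^-5 / 3.990² = 1.083×10^6 N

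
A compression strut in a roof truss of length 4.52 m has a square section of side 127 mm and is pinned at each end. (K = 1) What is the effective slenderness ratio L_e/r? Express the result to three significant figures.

I = a⁴/12 = 127⁴/12 = 2.168×10^7 mm⁴
A = 1.613×10^4 mm²;  r_min = √(I/A) = √(2.168×10^7/1.613×10^4) = 36.66 mm
L_e = K·L = 1 × 4.52 m = 4.520 m = 4520.0 mm
λ = L_e / r_min = 4520.0 / 36.66 = 123

λ ≈ 123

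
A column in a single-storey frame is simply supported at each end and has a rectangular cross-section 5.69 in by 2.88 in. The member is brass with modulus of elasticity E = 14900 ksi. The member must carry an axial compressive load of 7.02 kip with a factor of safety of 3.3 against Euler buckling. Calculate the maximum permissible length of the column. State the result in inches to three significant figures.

L_max ≈ 268 in

Buckling occurs about the weak axis: I_min = h·b³/12 with b = 2.88 in (the shorter side).
I_min = 5.69×2.88³/12 = 11.33 in⁴
Required critical load P_cr = n·P = 3.3 × 7.02 = 23.17 kip = 2.317×10^4 lb
From P_cr = π²EI/(K·L)²:  L = (1/K)·√(π²EI/P_cr) = (1/1)·√(π²×1.49×10^7×11.33/2.317×10^4)
L = 268 in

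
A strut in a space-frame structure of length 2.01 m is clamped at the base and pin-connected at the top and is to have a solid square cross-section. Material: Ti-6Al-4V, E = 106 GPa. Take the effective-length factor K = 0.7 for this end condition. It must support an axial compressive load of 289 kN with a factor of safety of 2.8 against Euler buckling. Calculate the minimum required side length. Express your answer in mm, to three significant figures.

a ≈ 65.5 mm

Required P_cr = n·P = 2.8 × 289 = 809.2 kN
L_e = K·L = 0.7 × 2.01 = 1.407 m
Required I = P_cr·L_e²/(π²E) = 8.092×10^5 × 1.407² / (π² × 1.06×10^11) = 1.531×10^-6 m⁴
I_req = 1.531×10^6 mm⁴
Solid square: I = a⁴/12  ⇒  a = (12I)^(1/4) = (12×1.531×10^6)^(1/4) = 65.5 mm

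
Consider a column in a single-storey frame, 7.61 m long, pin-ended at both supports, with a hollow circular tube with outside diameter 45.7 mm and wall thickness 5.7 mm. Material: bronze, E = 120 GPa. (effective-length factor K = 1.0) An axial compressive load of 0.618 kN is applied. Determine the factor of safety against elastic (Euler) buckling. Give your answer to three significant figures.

n ≈ 4.84

Inner diameter d_i = 45.7 − 2×5.7 = 34.30 mm
I = π(d_o⁴ − d_i⁴)/64 = π(45.7⁴ − 34.30⁴)/64 = 1.462×10^5 mm⁴
I = 1.462×10^5 mm⁴ = 1.462×10^-7 m⁴
Effective length L_e = K·L = 1 × 7.61 = 7.610 m
P_cr = π²EI / L_e² = π² × 120×10⁹ × 1.462×10^-7 / 7.610² = 2.989×10^3 N
Factor of safety n = P_cr / P = 2.9892 / 0.618 = 4.84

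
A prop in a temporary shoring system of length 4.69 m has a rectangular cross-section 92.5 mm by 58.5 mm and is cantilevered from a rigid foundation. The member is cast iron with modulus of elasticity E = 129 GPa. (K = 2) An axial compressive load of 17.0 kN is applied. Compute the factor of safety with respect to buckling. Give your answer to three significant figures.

n ≈ 1.31

Buckling occurs about the weak axis: I_min = h·b³/12 with b = 58.5 mm (the shorter side).
I_min = 92.5×58.5³/12 = 1.543×10^6 mm⁴
I = 1.543×10^6 mm⁴ = 1.543×10^-6 m⁴
Effective length L_e = K·L = 2 × 4.69 = 9.380 m
P_cr = π²EI / L_e² = π² × 129×10⁹ × 1.543×10^-6 / 9.380² = 2.233×10^4 N
Factor of safety n = P_cr / P = 22.331 / 17.0 = 1.31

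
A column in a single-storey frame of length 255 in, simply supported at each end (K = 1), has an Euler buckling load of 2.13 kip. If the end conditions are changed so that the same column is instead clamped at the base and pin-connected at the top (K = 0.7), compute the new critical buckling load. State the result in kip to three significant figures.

P_cr ∝ 1/K², so P_cr,new = P_cr,old × (K_old/K_new)² = 2.13 × (1/0.7)²
= 2.13 × 2.041 = 4.35 kip

P_cr ≈ 4.35 kip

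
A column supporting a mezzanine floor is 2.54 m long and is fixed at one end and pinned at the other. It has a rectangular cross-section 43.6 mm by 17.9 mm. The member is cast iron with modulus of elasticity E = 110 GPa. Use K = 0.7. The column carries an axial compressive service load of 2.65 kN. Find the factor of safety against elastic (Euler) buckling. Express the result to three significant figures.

n ≈ 2.70

Buckling occurs about the weak axis: I_min = h·b³/12 with b = 17.9 mm (the shorter side).
I_min = 43.6×17.9³/12 = 2.084×10^4 mm⁴
I = 2.084×10^4 mm⁴ = 2.084×10^-8 m⁴
Effective length L_e = K·L = 0.7 × 2.54 = 1.778 m
P_cr = π²EI / L_e² = π² × 110×10⁹ × 2.084×10^-8 / 1.778² = 7.156×10^3 N
Factor of safety n = P_cr / P = 7.1564 / 2.65 = 2.70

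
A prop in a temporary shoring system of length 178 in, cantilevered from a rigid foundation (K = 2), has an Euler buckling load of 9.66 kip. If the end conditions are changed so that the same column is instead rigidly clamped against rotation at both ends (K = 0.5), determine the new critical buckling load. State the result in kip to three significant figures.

P_cr ∝ 1/K², so P_cr,new = P_cr,old × (K_old/K_new)² = 9.66 × (2/0.5)²
= 9.66 × 16.00 = 155 kip

P_cr ≈ 155 kip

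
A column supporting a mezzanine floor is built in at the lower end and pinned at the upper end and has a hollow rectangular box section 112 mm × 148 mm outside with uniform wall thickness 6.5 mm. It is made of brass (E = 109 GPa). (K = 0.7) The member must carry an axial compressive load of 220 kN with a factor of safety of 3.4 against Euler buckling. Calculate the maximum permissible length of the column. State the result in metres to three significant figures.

Inner dimensions: h_i = 148 − 2×6.5 = 135.0 mm, b_i = 112 − 2×6.5 = 99.00 mm
Weak-axis I_min = (h_o·b_o³ − h_i·b_i³)/12 with b_o = 112, b_i = 99.00 mm (shorter outer/inner sides).
I_min = (148×112³ − 135.0×99.00³)/12 = 6.412×10^6 mm⁴
I = 6.412×10^-6 m⁴
Required critical load P_cr = n·P = 3.4 × 220 = 748.0 kN = 7.480×10^5 N
From P_cr = π²EI/(K·L)²:  L = (1/K)·√(π²EI/P_cr) = (1/0.7)·√(π²×1.09×10^11×6.412×10^-6/7.480×10^5)
L = 4.34 m

L_max ≈ 4.34 m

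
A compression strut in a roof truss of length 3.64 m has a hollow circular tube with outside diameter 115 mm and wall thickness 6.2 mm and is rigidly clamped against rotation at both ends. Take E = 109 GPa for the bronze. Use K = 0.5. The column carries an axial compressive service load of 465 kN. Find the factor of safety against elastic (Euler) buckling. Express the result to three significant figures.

Inner diameter d_i = 115 − 2×6.2 = 102.6 mm
I = π(d_o⁴ − d_i⁴)/64 = π(115⁴ − 102.6⁴)/64 = 3.146×10^6 mm⁴
I = 3.146×10^6 mm⁴ = 3.146×10^-6 m⁴
Effective length L_e = K·L = 0.5 × 3.64 = 1.820 m
P_cr = π²EI / L_e² = π² × 109×10⁹ × 3.146×10^-6 / 1.820² = 1.022×10^6 N
Factor of safety n = P_cr / P = 1021.7 / 465 = 2.20

n ≈ 2.20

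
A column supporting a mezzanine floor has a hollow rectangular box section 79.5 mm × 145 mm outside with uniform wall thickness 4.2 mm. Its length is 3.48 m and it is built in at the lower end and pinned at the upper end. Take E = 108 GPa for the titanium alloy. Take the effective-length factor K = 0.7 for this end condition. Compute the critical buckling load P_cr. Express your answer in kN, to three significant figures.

Inner dimensions: h_i = 145 − 2×4.2 = 136.6 mm, b_i = 79.5 − 2×4.2 = 71.10 mm
Weak-axis I_min = (h_o·b_o³ − h_i·b_i³)/12 with b_o = 79.5, b_i = 71.10 mm (shorter outer/inner sides).
I_min = (145×79.5³ − 136.6×71.10³)/12 = 1.980×10^6 mm⁴
I = 1.980×10^6 mm⁴ = 1.980×10^-6 m⁴
Effective length L_e = K·L = 0.7 × 3.48 = 2.436 m
P_cr = π²EI / L_e² = π² × 108×10⁹ × 1.980×10^-6 / 2.436² = 3.556×10^5 N

P_cr ≈ 356 kN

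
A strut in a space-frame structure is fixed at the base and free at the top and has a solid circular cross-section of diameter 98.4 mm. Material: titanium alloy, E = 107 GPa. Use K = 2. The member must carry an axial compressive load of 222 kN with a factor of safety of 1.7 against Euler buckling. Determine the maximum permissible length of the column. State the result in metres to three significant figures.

L_max ≈ 1.79 m

I = πd⁴/64 = π×98.4⁴/64 = 4.602×10^6 mm⁴
I = 4.602×10^-6 m⁴
Required critical load P_cr = n·P = 1.7 × 222 = 377.4 kN = 3.774×10^5 N
From P_cr = π²EI/(K·L)²:  L = (1/K)·√(π²EI/P_cr) = (1/2)·√(π²×1.07×10^11×4.602×10^-6/3.774×10^5)
L = 1.79 m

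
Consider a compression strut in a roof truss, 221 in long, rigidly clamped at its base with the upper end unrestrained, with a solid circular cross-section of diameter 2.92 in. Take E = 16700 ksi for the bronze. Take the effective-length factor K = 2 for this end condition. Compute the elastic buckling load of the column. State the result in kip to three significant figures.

I = πd⁴/64 = π×2.92⁴/64 = 3.569 in⁴
Effective length L_e = K·L = 2 × 221 = 442.0 in
P_cr = π²EI / L_e² = π² × 16700×10³ × 3.569 / 442.0² = 3.011×10^3 lb

P_cr ≈ 3.01 kip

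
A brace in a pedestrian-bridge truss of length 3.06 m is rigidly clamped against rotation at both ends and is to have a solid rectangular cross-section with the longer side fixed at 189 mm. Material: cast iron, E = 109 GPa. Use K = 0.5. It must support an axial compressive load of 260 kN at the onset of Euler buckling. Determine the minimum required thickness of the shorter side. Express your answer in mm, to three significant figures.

L_e = K·L = 0.5 × 3.06 = 1.530 m
Required I = P_cr·L_e²/(π²E) = 2.600×10^5 × 1.530² / (π² × 1.09×10^11) = 5.658×10^-7 m⁴
I_req = 5.658×10^5 mm⁴
Rectangle, weak axis: I_min = h·b³/12 with h = 189 mm fixed  ⇒  b = (12I/h)^(1/3) = 33.0 mm

b ≈ 33.0 mm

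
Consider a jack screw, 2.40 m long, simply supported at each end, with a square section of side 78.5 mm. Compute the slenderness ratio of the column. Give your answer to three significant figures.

I = a⁴/12 = 78.5⁴/12 = 3.164×10^6 mm⁴
A = 6.162×10^3 mm²;  r_min = √(I/A) = √(3.164×10^6/6.162×10^3) = 22.66 mm
L_e = K·L = 1 × 2.40 m = 2.400 m = 2400.0 mm
λ = L_e / r_min = 2400.0 / 22.66 = 106

λ ≈ 106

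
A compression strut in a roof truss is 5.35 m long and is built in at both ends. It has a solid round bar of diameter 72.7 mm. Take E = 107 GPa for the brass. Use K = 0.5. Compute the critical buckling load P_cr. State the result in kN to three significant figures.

I = πd⁴/64 = π×72.7⁴/64 = 1.371×10^6 mm⁴
I = 1.371×10^6 mm⁴ = 1.371×10^-6 m⁴
Effective length L_e = K·L = 0.5 × 5.35 = 2.675 m
P_cr = π²EI / L_e² = π² × 107×10⁹ × 1.371×10^-6 / 2.675² = 2.024×10^5 N

P_cr ≈ 202 kN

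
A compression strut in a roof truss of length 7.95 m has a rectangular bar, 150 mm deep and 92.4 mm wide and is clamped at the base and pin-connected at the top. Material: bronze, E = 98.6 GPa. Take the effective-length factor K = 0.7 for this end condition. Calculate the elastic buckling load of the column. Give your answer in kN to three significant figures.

P_cr ≈ 310 kN

Buckling occurs about the weak axis: I_min = h·b³/12 with b = 92.4 mm (the shorter side).
I_min = 150×92.4³/12 = 9.861×10^6 mm⁴
I = 9.861×10^6 mm⁴ = 9.861×10^-6 m⁴
Effective length L_e = K·L = 0.7 × 7.95 = 5.565 m
P_cr = π²EI / L_e² = π² × 98.6×10⁹ × 9.861×10^-6 / 5.565² = 3.099×10^5 N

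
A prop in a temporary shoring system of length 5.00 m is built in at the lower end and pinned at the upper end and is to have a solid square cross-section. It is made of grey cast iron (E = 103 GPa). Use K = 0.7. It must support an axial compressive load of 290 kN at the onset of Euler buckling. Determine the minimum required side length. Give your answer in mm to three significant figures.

a ≈ 80.5 mm

L_e = K·L = 0.7 × 5.00 = 3.500 m
Required I = P_cr·L_e²/(π²E) = 2.900×10^5 × 3.500² / (π² × 1.03×10^11) = 3.495×10^-6 m⁴
I_req = 3.495×10^6 mm⁴
Solid square: I = a⁴/12  ⇒  a = (12I)^(1/4) = (12×3.495×10^6)^(1/4) = 80.5 mm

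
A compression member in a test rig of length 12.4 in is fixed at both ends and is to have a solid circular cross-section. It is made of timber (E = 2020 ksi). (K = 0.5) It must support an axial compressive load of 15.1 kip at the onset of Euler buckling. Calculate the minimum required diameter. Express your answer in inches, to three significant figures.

L_e = K·L = 0.5 × 12.4 = 6.200 in
Required I = P_cr·L_e²/(π²E) = 1.510×10^4 × 6.200² / (π² × 2.02×10^6) = 2.911×10^-2 in⁴
Solid circle: I = πd⁴/64  ⇒  d = (64I/π)^(1/4) = (64×2.911×10^-2/π)^(1/4) = 0.878 in

d ≈ 0.878 in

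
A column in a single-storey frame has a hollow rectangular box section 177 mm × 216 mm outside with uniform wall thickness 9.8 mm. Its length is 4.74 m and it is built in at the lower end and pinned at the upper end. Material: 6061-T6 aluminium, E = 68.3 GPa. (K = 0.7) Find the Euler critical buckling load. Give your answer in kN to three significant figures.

Inner dimensions: h_i = 216 − 2×9.8 = 196.4 mm, b_i = 177 − 2×9.8 = 157.4 mm
Weak-axis I_min = (h_o·b_o³ − h_i·b_i³)/12 with b_o = 177, b_i = 157.4 mm (shorter outer/inner sides).
I_min = (216×177³ − 196.4×157.4³)/12 = 3.599×10^7 mm⁴
I = 3.599×10^7 mm⁴ = 3.599×10^-5 m⁴
Effective length L_e = K·L = 0.7 × 4.74 = 3.318 m
P_cr = π²EI / L_e² = π² × 68.3×10⁹ × 3.599×10^-5 / 3.318² = 2.204×10^6 N

P_cr ≈ 2200 kN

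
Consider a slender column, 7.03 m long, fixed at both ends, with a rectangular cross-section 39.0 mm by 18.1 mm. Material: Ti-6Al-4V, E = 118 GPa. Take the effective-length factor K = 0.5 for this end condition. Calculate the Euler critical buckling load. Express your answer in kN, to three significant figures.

Buckling occurs about the weak axis: I_min = h·b³/12 with b = 18.1 mm (the shorter side).
I_min = 39.0×18.1³/12 = 1.927×10^4 mm⁴
I = 1.927×10^4 mm⁴ = 1.927×10^-8 m⁴
Effective length L_e = K·L = 0.5 × 7.03 = 3.515 m
P_cr = π²EI / L_e² = π² × 118×10⁹ × 1.927×10^-8 / 3.515² = 1.817×10^3 N

P_cr ≈ 1.82 kN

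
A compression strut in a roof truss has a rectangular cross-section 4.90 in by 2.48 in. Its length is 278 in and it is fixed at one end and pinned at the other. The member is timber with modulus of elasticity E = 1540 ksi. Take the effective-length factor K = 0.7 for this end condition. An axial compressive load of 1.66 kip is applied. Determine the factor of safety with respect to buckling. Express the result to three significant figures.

Buckling occurs about the weak axis: I_min = h·b³/12 with b = 2.48 in (the shorter side).
I_min = 4.90×2.48³/12 = 6.228 in⁴
Effective length L_e = K·L = 0.7 × 278 = 194.6 in
P_cr = π²EI / L_e² = π² × 1540×10³ × 6.228 / 194.6² = 2.500×10^3 lb
Factor of safety n = P_cr / P = 2.4998 / 1.66 = 1.51

n ≈ 1.51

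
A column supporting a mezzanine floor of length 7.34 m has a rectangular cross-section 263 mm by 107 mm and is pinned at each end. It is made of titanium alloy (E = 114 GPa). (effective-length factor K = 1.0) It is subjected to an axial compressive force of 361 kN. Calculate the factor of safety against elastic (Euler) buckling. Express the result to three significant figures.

n ≈ 1.55

Buckling occurs about the weak axis: I_min = h·b³/12 with b = 107 mm (the shorter side).
I_min = 263×107³/12 = 2.685×10^7 mm⁴
I = 2.685×10^7 mm⁴ = 2.685×10^-5 m⁴
Effective length L_e = K·L = 1 × 7.34 = 7.340 m
P_cr = π²EI / L_e² = π² × 114×10⁹ × 2.685×10^-5 / 7.340² = 5.607×10^5 N
Factor of safety n = P_cr / P = 560.71 / 361 = 1.55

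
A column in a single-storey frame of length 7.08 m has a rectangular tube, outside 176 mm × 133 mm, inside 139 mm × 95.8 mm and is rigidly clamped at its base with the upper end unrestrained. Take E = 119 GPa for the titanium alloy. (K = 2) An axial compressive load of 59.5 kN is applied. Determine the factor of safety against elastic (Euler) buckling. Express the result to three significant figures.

Weak-axis I_min = (h_o·b_o³ − h_i·b_i³)/12 with b_o = 133, b_i = 95.80 mm (shorter outer/inner sides).
I_min = (176×133³ − 139.0×95.80³)/12 = 2.432×10^7 mm⁴
I = 2.432×10^7 mm⁴ = 2.432×10^-5 m⁴
Effective length L_e = K·L = 2 × 7.08 = 14.16 m
P_cr = π²EI / L_e² = π² × 119×10⁹ × 2.432×10^-5 / 14.16² = 1.425×10^5 N
Factor of safety n = P_cr / P = 142.46 / 59.5 = 2.39

n ≈ 2.39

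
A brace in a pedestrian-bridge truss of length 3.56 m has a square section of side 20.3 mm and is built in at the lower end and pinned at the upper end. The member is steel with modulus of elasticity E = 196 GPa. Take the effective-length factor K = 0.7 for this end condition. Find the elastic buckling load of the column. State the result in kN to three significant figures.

I = a⁴/12 = 20.3⁴/12 = 1.415×10^4 mm⁴
I = 1.415×10^4 mm⁴ = 1.415×10^-8 m⁴
Effective length L_e = K·L = 0.7 × 3.56 = 2.492 m
P_cr = π²EI / L_e² = π² × 196×10⁹ × 1.415×10^-8 / 2.492² = 4.408×10^3 N

P_cr ≈ 4.41 kN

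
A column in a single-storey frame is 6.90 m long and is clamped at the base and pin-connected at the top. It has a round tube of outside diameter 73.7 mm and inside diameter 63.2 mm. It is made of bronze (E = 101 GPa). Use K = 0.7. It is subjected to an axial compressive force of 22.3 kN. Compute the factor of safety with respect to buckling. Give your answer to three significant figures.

d_o = 73.7 mm, d_i = 63.2 mm
I = π(d_o⁴ − d_i⁴)/64 = π(73.7⁴ − 63.20⁴)/64 = 6.651×10^5 mm⁴
I = 6.651×10^5 mm⁴ = 6.651×10^-7 m⁴
Effective length L_e = K·L = 0.7 × 6.90 = 4.830 m
P_cr = π²EI / L_e² = π² × 101×10⁹ × 6.651×10^-7 / 4.830² = 2.842×10^4 N
Factor of safety n = P_cr / P = 28.419 / 22.3 = 1.27

n ≈ 1.27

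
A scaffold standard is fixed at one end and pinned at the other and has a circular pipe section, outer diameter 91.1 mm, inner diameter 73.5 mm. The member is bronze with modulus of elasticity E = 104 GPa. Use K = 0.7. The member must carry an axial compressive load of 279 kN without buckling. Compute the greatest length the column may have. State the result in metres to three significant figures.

d_o = 91.1 mm, d_i = 73.5 mm
I = π(d_o⁴ − d_i⁴)/64 = π(91.1⁴ − 73.50⁴)/64 = 1.948×10^6 mm⁴
I = 1.948×10^-6 m⁴
At the buckling limit P_cr = P = 2.790×10^5 N
From P_cr = π²EI/(K·L)²:  L = (1/K)·√(π²EI/P_cr) = (1/0.7)·√(π²×1.04×10^11×1.948×10^-6/2.790×10^5)
L = 3.82 m

L_max ≈ 3.82 m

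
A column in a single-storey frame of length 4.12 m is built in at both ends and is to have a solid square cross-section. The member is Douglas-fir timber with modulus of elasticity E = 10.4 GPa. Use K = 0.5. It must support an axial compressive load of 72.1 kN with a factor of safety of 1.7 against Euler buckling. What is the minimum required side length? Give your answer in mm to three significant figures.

Required P_cr = n·P = 1.7 × 72.1 = 122.6 kN
L_e = K·L = 0.5 × 4.12 = 2.060 m
Required I = P_cr·L_e²/(π²E) = 1.226×10^5 × 2.060² / (π² × 1.04×10^10) = 5.067×10^-6 m⁴
I_req = 5.067×10^6 mm⁴
Solid square: I = a⁴/12  ⇒  a = (12I)^(1/4) = (12×5.067×10^6)^(1/4) = 88.3 mm

a ≈ 88.3 mm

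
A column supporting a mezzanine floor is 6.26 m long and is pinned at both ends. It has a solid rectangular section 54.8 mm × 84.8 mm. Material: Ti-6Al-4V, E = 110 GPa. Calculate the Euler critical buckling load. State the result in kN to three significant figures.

P_cr ≈ 32.2 kN

Buckling occurs about the weak axis: I_min = h·b³/12 with b = 54.8 mm (the shorter side).
I_min = 84.8×54.8³/12 = 1.163×10^6 mm⁴
I = 1.163×10^6 mm⁴ = 1.163×10^-6 m⁴
Effective length L_e = K·L = 1 × 6.26 = 6.260 m
P_cr = π²EI / L_e² = π² × 110×10⁹ × 1.163×10^-6 / 6.260² = 3.222×10^4 N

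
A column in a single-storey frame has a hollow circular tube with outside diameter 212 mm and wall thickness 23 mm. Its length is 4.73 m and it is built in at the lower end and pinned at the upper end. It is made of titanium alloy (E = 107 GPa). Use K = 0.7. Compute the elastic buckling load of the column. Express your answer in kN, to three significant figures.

P_cr ≈ 5960 kN

Inner diameter d_i = 212 − 2×23 = 166.0 mm
I = π(d_o⁴ − d_i⁴)/64 = π(212⁴ − 166.0⁴)/64 = 6.188×10^7 mm⁴
I = 6.188×10^7 mm⁴ = 6.188×10^-5 m⁴
Effective length L_e = K·L = 0.7 × 4.73 = 3.311 m
P_cr = π²EI / L_e² = π² × 107×10⁹ × 6.188×10^-5 / 3.311² = 5.961×10^6 N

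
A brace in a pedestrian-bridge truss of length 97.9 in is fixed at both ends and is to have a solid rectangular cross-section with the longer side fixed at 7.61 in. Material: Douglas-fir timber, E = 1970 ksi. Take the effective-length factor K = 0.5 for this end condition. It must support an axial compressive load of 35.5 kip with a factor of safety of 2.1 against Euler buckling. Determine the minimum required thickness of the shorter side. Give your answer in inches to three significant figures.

Required P_cr = n·P = 2.1 × 35.5 = 74.55 kip
L_e = K·L = 0.5 × 97.9 = 48.95 in
Required I = P_cr·L_e²/(π²E) = 7.455×10^4 × 48.95² / (π² × 1.97×10^6) = 9.187 in⁴
Rectangle, weak axis: I_min = h·b³/12 with h = 7.61 in fixed  ⇒  b = (12I/h)^(1/3) = 2.44 in

b ≈ 2.44 in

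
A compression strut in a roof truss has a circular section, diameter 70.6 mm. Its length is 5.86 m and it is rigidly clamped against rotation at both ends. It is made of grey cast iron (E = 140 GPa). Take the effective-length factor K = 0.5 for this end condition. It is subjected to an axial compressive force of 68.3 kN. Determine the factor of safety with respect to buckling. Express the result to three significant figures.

I = πd⁴/64 = π×70.6⁴/64 = 1.220×10^6 mm⁴
I = 1.220×10^6 mm⁴ = 1.220×10^-6 m⁴
Effective length L_e = K·L = 0.5 × 5.86 = 2.930 m
P_cr = π²EI / L_e² = π² × 140×10⁹ × 1.220×10^-6 / 2.930² = 1.963×10^5 N
Factor of safety n = P_cr / P = 196.28 / 68.3 = 2.87

n ≈ 2.87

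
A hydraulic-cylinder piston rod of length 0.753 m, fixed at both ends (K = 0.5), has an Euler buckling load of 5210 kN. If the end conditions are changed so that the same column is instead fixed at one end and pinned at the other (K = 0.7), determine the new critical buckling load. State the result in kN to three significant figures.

P_cr ∝ 1/K², so P_cr,new = P_cr,old × (K_old/K_new)² = 5210 × (0.5/0.7)²
= 5210 × 0.5102 = 2660 kN

P_cr ≈ 2660 kN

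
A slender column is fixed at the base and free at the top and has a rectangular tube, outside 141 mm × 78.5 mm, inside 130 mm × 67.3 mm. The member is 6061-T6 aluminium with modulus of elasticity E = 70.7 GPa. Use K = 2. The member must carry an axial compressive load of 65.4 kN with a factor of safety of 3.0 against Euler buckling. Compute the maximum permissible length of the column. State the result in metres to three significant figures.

L_max ≈ 1.46 m

Weak-axis I_min = (h_o·b_o³ − h_i·b_i³)/12 with b_o = 78.5, b_i = 67.30 mm (shorter outer/inner sides).
I_min = (141×78.5³ − 130.0×67.30³)/12 = 2.382×10^6 mm⁴
I = 2.382×10^-6 m⁴
Required critical load P_cr = n·P = 3.0 × 65.4 = 196.2 kN = 1.962×10^5 N
From P_cr = π²EI/(K·L)²:  L = (1/K)·√(π²EI/P_cr) = (1/2)·√(π²×7.07×10^10×2.382×10^-6/1.962×10^5)
L = 1.46 m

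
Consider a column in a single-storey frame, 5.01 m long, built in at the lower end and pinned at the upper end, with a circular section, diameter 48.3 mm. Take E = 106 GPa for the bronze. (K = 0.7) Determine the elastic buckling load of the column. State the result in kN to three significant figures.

I = πd⁴/64 = π×48.3⁴/64 = 2.672×10^5 mm⁴
I = 2.672×10^5 mm⁴ = 2.672×10^-7 m⁴
Effective length L_e = K·L = 0.7 × 5.01 = 3.507 m
P_cr = π²EI / L_e² = π² × 106×10⁹ × 2.672×10^-7 / 3.507² = 2.272×10^4 N

P_cr ≈ 22.7 kN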